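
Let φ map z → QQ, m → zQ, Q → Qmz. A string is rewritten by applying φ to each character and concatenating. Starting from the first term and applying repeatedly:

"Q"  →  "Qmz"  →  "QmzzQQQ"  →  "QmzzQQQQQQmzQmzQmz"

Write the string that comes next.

QmzzQQQQQQmzQmzQmzQmzQmzQmzzQQQQmzzQQQQmzzQQQ

φ(QmzzQQQQQQmzQmzQmz) expands symbol-by-symbol to Qmz zQ QQ QQ Qmz Qmz Qmz Qmz Qmz Qmz zQ QQ Qmz zQ QQ Qmz zQ QQ; joining the 18 pieces gives the next term.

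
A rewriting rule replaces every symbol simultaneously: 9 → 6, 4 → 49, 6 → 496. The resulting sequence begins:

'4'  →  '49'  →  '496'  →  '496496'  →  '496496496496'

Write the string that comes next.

496496496496496496496496

Expanding 496496496496: 4→49, 9→6, 6→496, 4→49, 9→6, 6→496, 4→49, 9→6, 6→496, 4→49, 9→6, 6→496. Concatenated: 49 6 496 49 6 496 49 6 496 49 6 496.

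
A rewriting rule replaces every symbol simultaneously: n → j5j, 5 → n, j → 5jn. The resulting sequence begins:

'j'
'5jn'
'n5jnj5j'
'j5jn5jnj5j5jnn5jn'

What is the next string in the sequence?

5jnn5jnj5jn5jnj5j5jnn5jnn5jnj5jj5jn5jnj5j

Applying the rule to each of the 17 symbols of j5jn5jnj5j5jnn5jn gives the pieces 5jn n 5jn j5j n 5jn j5j 5jn n 5jn n 5jn j5j j5j n 5jn j5j, which concatenate to the answer.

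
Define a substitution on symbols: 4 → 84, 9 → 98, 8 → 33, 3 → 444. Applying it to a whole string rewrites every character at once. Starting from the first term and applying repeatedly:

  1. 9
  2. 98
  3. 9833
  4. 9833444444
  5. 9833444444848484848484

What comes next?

Rewriting the 22 symbols of 9833444444848484848484 one by one yields 98 33 444 444 84 84 84 84 84 84 33 84 33 84 33 84 33 84 33 84 33 84; concatenated:

9833444444848484848484338433843384338433843384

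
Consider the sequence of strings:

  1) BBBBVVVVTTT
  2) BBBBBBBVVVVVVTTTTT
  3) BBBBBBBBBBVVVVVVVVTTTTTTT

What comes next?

The n-th term is 3n+1 B's then 2n+2 V's then 2n+1 T's (n = 1, 2, …).
For the next term, n = 4, so the run lengths are 13, 10, 9.

BBBBBBBBBBBBBVVVVVVVVVVTTTTTTTTT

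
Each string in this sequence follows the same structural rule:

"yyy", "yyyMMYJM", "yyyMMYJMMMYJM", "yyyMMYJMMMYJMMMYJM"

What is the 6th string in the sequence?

yyyMMYJMMMYJMMMYJMMMYJMMMYJM

Every step adds MMYJM to the end: s(k+1) = s(k)·MMYJM.
From yyyMMYJMMMYJMMMYJM, 2 further steps: yyyMMYJMMMYJMMMYJM → yyyMMYJMMMYJMMMYJMMMYJM → (answer).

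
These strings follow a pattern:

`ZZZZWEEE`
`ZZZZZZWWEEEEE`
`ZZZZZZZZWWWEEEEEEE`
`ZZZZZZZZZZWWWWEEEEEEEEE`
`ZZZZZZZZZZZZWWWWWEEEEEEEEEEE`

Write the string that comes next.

ZZZZZZZZZZZZZZWWWWWWEEEEEEEEEEEEE

The n-th term is 2n Z's then n-1 W's then 2n-1 E's, where the shown terms are n = 2, 3, 4, 5, 6.
For the next term, n = 7, so the run lengths are 14, 6, 13.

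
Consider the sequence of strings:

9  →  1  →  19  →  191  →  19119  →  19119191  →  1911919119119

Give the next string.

From term 3 onward, concatenate the last term with the second-to-last: 1·9 = 19, 19·1 = 191, …
Continuing: 1911919119119 · 19119191 gives term 8.

191191911911919119191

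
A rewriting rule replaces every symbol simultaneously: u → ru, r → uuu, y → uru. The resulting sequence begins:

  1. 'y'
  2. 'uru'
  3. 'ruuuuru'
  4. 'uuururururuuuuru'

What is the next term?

Replace each of the 16 characters of uuururururuuuuru in place — ru ru ru uuu ru uuu ru uuu ru uuu ru ru ru ru uuu ru — and concatenate.

rururuuuuruuuuruuuuruuuururururuuuuru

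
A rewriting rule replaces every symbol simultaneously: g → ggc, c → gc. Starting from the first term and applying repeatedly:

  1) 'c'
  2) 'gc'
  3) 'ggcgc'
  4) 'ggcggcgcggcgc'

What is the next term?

ggcggcgcggcggcgcggcgcggcggcgcggcgc

Replace each of the 13 characters of ggcggcgcggcgc in place — ggc ggc gc ggc ggc gc ggc gc ggc ggc gc ggc gc — and concatenate.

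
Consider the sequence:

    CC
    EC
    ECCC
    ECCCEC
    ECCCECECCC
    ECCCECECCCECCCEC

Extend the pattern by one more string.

ECCCECECCCECCCECECCCECECCC

This is a Fibonacci-style word recurrence s(k) = s(k−1)·s(k−2): e.g. EC·CC = ECCC.
Continuing: ECCCECECCCECCCEC · ECCCECECCC gives term 7.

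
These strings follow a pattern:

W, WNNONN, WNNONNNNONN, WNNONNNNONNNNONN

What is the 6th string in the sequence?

WNNONNNNONNNNONNNNONNNNONN

Each term is the previous one with NNONN appended.
From WNNONNNNONNNNONN, 2 further steps: WNNONNNNONNNNONN → WNNONNNNONNNNONNNNONN → (answer).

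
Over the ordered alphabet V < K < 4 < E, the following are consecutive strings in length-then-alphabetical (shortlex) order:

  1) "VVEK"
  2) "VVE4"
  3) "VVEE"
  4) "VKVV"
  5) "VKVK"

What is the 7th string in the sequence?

VKVE

Advancing 2 positions from VKVK through VKVK → VKV4 reaches term 7.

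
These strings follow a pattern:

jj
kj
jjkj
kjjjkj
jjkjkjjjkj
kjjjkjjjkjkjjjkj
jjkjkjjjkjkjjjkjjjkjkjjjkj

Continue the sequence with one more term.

kjjjkjjjkjkjjjkjjjkjkjjjkjkjjjkjjjkjkjjjkj

Each term (from the third on) is the two preceding terms concatenated in order: term 3 = jj·kj = jjkj.
Continuing: kjjjkjjjkjkjjjkj · jjkjkjjjkjkjjjkjjjkjkjjjkj gives term 8.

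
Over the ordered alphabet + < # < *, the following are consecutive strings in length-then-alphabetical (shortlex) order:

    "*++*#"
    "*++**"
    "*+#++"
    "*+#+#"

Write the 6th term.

*+##+

Continuing the enumeration 2 steps past *+#+#: *+#+# → *+#+* → (answer).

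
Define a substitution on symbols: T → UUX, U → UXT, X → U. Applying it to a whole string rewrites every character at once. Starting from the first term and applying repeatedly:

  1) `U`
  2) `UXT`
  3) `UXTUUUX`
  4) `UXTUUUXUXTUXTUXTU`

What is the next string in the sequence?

UXTUUUXUXTUXTUXTUUXTUUUXUXTUUUXUXTUUUXUXT

Applying the rule to each of the 17 symbols of UXTUUUXUXTUXTUXTU gives the pieces UXT U UUX UXT UXT UXT U UXT U UUX UXT U UUX UXT U UUX UXT, which concatenate to the answer.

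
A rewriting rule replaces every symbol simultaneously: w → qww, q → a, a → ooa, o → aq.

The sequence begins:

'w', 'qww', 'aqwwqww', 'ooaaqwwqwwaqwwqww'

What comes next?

Applying the rule to each of the 17 symbols of ooaaqwwqwwaqwwqww gives the pieces aq aq ooa ooa a qww qww a qww qww ooa a qww qww a qww qww, which concatenate to the answer.

aqaqooaooaaqwwqwwaqwwqwwooaaqwwqwwaqwwqww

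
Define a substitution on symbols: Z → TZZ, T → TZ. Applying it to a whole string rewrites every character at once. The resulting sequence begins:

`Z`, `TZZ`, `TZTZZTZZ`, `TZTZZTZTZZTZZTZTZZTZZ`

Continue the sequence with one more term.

TZTZZTZTZZTZZTZTZZTZTZZTZZTZTZZTZZTZTZZTZTZZTZZTZTZZTZZ

φ(TZTZZTZTZZTZZTZTZZTZZ) expands symbol-by-symbol to TZ TZZ TZ TZZ TZZ TZ TZZ TZ TZZ TZZ TZ TZZ TZZ TZ TZZ TZ TZZ TZZ TZ TZZ TZZ; joining the 21 pieces gives the next term.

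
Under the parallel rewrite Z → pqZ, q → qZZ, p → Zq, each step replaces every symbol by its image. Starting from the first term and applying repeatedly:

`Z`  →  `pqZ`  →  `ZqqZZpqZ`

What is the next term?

Apply φ to ZqqZZpqZ symbol by symbol: Z→pqZ, q→qZZ, q→qZZ, Z→pqZ, Z→pqZ, p→Zq, q→qZZ, Z→pqZ; joined: pqZ qZZ qZZ pqZ pqZ Zq qZZ pqZ.

pqZqZZqZZpqZpqZZqqZZpqZ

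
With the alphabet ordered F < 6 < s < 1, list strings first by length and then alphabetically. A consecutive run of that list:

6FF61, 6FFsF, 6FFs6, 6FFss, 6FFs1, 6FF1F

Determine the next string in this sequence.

6FF16

Find the rightmost character of 6FF1F below 1, bump it to the next letter, and reset everything to its right to F.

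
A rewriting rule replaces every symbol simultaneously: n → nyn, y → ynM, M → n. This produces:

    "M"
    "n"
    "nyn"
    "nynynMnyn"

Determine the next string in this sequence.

Expanding nynynMnyn: n→nyn, y→ynM, n→nyn, y→ynM, n→nyn, M→n, n→nyn, y→ynM, n→nyn. Concatenated: nyn ynM nyn ynM nyn n nyn ynM nyn.

nynynMnynynMnynnnynynMnyn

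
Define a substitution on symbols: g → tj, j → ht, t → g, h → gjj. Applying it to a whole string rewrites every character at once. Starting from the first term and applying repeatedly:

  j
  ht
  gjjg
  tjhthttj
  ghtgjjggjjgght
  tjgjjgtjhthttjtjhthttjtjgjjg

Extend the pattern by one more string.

Rewriting the 28 symbols of tjgjjgtjhthttjtjhthttjtjgjjg one by one yields g ht tj ht ht tj g ht gjj g gjj g g ht g ht gjj g gjj g g ht g ht tj ht ht tj; concatenated:

ghttjhthttjghtgjjggjjgghtghtgjjggjjgghtghttjhthttj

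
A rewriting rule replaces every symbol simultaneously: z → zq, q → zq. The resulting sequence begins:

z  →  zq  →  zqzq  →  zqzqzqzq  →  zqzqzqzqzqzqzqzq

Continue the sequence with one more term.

Replace each of the 16 characters of zqzqzqzqzqzqzqzq in place — zq zq zq zq zq zq zq zq zq zq zq zq zq zq zq zq — and concatenate.

zqzqzqzqzqzqzqzqzqzqzqzqzqzqzqzq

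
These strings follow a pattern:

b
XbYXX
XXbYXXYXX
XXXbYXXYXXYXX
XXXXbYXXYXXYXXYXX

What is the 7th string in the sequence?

XXXXXXbYXXYXXYXXYXXYXXYXX

Each term wraps the previous one in X on the left and YXX on the right.
From XXXXbYXXYXXYXXYXX, 2 further steps: XXXXbYXXYXXYXXYXX → XXXXXbYXXYXXYXXYXXYXX → (answer).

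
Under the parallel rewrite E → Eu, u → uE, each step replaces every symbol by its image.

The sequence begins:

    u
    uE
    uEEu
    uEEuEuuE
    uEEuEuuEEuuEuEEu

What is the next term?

Rewriting the 16 symbols of uEEuEuuEEuuEuEEu one by one yields uE Eu Eu uE Eu uE uE Eu Eu uE uE Eu uE Eu Eu uE; concatenated:

uEEuEuuEEuuEuEEuEuuEuEEuuEEuEuuE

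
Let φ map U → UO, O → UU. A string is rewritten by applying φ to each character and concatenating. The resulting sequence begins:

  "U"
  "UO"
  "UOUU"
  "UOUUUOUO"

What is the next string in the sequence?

Expanding UOUUUOUO: U→UO, O→UU, U→UO, U→UO, U→UO, O→UU, U→UO, O→UU. Concatenated: UO UU UO UO UO UU UO UU.

UOUUUOUOUOUUUOUU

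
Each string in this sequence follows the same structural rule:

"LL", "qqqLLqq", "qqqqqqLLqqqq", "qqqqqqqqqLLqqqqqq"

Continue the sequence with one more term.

Each term wraps the previous one in qqq on the left and qq on the right.
Applying this once more to qqqqqqqqqLLqqqqqq:

qqqqqqqqqqqqLLqqqqqqqq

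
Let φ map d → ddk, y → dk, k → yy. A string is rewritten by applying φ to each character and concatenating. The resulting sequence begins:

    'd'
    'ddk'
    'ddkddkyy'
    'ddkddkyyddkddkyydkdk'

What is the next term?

ddkddkyyddkddkyydkdkddkddkyyddkddkyydkdkddkyyddkyy

Replace each of the 20 characters of ddkddkyyddkddkyydkdk in place — ddk ddk yy ddk ddk yy dk dk ddk ddk yy ddk ddk yy dk dk ddk yy ddk yy — and concatenate.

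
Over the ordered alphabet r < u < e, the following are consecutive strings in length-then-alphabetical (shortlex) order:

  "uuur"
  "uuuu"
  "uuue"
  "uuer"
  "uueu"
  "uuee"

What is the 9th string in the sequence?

Advancing 3 positions from uuee through uuee → uerr → ueru reaches term 9.

uere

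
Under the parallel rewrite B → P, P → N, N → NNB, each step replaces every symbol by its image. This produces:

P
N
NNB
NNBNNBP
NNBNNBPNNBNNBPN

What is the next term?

Rewriting the 15 symbols of NNBNNBPNNBNNBPN one by one yields NNB NNB P NNB NNB P N NNB NNB P NNB NNB P N NNB; concatenated:

NNBNNBPNNBNNBPNNNBNNBPNNBNNBPNNNB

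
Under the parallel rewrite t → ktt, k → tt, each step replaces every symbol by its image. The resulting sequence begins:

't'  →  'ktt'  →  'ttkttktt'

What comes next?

kttkttttkttkttttkttktt

Expanding ttkttktt: t→ktt, t→ktt, k→tt, t→ktt, t→ktt, k→tt, t→ktt, t→ktt. Concatenated: ktt ktt tt ktt ktt tt ktt ktt.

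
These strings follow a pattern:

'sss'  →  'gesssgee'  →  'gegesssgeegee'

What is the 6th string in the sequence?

gegegegegesssgeegeegeegeegee

Every step adds ge to the front and gee to the end of the previous string.
From gegesssgeegee, 3 further steps: gegesssgeegee → gegegesssgeegeegee → gegegegesssgeegeegeegee → (answer).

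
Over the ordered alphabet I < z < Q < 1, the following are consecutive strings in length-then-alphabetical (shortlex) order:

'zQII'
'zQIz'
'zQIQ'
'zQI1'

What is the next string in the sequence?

zQzI

The successor of zQI1 increments the rightmost position that isn't already 1 and resets every position after it to I.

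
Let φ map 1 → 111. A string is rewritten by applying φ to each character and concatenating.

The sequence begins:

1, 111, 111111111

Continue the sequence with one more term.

111111111111111111111111111

Expanding 111111111: 1→111, 1→111, 1→111, 1→111, 1→111, 1→111, 1→111, 1→111, 1→111. Concatenated: 111 111 111 111 111 111 111 111 111.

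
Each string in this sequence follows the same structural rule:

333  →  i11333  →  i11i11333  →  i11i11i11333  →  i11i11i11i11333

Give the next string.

Each term is the previous one with i11 prepended.
Applying this once more to i11i11i11i11333:

i11i11i11i11i11333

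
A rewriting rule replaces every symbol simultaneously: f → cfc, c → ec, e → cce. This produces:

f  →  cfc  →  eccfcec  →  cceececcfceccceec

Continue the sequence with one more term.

φ(cceececcfceccceec) expands symbol-by-symbol to ec ec cce cce ec cce ec ec cfc ec cce ec ec ec cce cce ec; joining the 17 pieces gives the next term.

ececccecceeccceececcfceccceecececccecceec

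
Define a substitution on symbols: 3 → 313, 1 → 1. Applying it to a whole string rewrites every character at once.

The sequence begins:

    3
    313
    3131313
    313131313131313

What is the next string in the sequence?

Applying the rule to each of the 15 symbols of 313131313131313 gives the pieces 313 1 313 1 313 1 313 1 313 1 313 1 313 1 313, which concatenate to the answer.

3131313131313131313131313131313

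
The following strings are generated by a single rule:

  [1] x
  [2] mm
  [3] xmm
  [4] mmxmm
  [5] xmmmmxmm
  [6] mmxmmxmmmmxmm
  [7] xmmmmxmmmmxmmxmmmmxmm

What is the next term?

From term 3 onward, concatenate the second-to-last term with the last: x·mm = xmm, mm·xmm = mmxmm, …
Continuing: mmxmmxmmmmxmm · xmmmmxmmmmxmmxmmmmxmm gives term 8.

mmxmmxmmmmxmmxmmmmxmmmmxmmxmmmmxmm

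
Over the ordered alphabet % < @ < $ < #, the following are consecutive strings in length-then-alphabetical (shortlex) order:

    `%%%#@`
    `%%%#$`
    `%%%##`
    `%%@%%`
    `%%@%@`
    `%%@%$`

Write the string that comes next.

%%@%#

Treat %%@%$ as a base-4 numeral over the given alphabet and add one, carrying through any trailing #'s.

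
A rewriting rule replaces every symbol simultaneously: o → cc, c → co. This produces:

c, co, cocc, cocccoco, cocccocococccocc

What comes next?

cocccocococccocccocccocococccoco

Replace each of the 16 characters of cocccocococccocc in place — co cc co co co cc co cc co cc co co co cc co co — and concatenate.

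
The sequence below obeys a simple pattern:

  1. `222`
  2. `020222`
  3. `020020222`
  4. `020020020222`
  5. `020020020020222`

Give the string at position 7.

The strings grow by a fixed prefix 020 each time.
From 020020020020222, 2 further steps: 020020020020222 → 020020020020020222 → (answer).

020020020020020020222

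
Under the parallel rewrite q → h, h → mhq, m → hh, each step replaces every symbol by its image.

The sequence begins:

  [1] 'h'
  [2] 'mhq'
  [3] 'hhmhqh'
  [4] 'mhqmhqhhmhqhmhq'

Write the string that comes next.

hhmhqhhhmhqhmhqmhqhhmhqhmhqhhmhqh

Replace each of the 15 characters of mhqmhqhhmhqhmhq in place — hh mhq h hh mhq h mhq mhq hh mhq h mhq hh mhq h — and concatenate.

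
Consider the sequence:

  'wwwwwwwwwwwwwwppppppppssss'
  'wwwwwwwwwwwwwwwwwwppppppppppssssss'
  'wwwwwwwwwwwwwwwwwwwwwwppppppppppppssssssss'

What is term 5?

Reading off run lengths: w runs 14, 18, 22; p runs 8, 10, 12; s runs 4, 6, 8 — each is linear in n, where the shown terms are n = 3, 4, 5.
Setting n = 7 gives 30, 16, 12 characters in each block.

wwwwwwwwwwwwwwwwwwwwwwwwwwwwwwppppppppppppppppssssssssssss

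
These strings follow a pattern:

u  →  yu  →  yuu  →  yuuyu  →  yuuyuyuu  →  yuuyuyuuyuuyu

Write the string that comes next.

This is a Fibonacci-style word recurrence s(k) = s(k−1)·s(k−2): e.g. yu·u = yuu.
The next term joins yuuyuyuuyuuyu and yuuyuyuu.

yuuyuyuuyuuyuyuuyuyuu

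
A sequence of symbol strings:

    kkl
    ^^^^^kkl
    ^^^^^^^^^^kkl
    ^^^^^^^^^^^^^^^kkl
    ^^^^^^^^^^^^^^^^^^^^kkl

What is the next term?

Each term is the previous one with ^^^^^ prepended.
So the next term is ^^^^^·^^^^^^^^^^^^^^^^^^^^kkl.

^^^^^^^^^^^^^^^^^^^^^^^^^kkl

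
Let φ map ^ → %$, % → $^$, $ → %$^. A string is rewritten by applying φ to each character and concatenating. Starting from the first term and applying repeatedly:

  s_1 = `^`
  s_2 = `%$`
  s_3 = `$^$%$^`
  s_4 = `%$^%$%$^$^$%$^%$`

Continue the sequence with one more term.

$^$%$^%$$^$%$^$^$%$^%$%$^%$%$^$^$%$^%$$^$%$^

φ(%$^%$%$^$^$%$^%$) expands symbol-by-symbol to $^$ %$^ %$ $^$ %$^ $^$ %$^ %$ %$^ %$ %$^ $^$ %$^ %$ $^$ %$^; joining the 16 pieces gives the next term.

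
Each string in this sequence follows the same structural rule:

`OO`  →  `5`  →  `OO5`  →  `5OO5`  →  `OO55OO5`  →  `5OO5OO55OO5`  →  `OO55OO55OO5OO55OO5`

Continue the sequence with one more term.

5OO5OO55OO5OO55OO55OO5OO55OO5

From term 3 onward, concatenate the second-to-last term with the last: OO·5 = OO5, 5·OO5 = 5OO5, …
Continuing: 5OO5OO55OO5 · OO55OO55OO5OO55OO5 gives term 8.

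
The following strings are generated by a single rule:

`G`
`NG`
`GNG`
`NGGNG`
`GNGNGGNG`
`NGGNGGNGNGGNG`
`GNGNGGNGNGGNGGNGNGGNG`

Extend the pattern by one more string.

NGGNGGNGNGGNGGNGNGGNGNGGNGGNGNGGNG

From term 3 onward, concatenate the second-to-last term with the last: G·NG = GNG, NG·GNG = NGGNG, …
So term 8 is NGGNGGNGNGGNG·GNGNGGNGNGGNGGNGNGGNG.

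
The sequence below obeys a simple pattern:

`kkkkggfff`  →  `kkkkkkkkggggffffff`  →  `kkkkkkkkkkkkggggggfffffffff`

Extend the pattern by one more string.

Each string has the form k^{4n} g^{2n} f^{3n} (n = 1, 2, …).
Setting n = 4 gives 16, 8, 12 characters in each block.

kkkkkkkkkkkkkkkkggggggggffffffffffff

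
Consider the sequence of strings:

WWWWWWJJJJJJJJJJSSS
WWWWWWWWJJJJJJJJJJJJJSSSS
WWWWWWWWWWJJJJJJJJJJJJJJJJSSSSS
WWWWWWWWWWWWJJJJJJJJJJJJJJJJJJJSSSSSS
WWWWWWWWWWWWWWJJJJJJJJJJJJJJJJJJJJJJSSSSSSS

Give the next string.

WWWWWWWWWWWWWWWWJJJJJJJJJJJJJJJJJJJJJJJJJSSSSSSSS

Each string has the form W^{2n} J^{3n+1} S^{n}, where the shown terms are n = 3, 4, 5, 6, 7.
For the next term, n = 8, so the run lengths are 16, 25, 8.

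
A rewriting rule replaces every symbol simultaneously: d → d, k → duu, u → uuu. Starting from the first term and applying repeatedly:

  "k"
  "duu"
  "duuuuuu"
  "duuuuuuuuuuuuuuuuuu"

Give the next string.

duuuuuuuuuuuuuuuuuuuuuuuuuuuuuuuuuuuuuuuuuuuuuuuuuuuuuu

φ(duuuuuuuuuuuuuuuuuu) expands symbol-by-symbol to d uuu uuu uuu uuu uuu uuu uuu uuu uuu uuu uuu uuu uuu uuu uuu uuu uuu uuu; joining the 19 pieces gives the next term.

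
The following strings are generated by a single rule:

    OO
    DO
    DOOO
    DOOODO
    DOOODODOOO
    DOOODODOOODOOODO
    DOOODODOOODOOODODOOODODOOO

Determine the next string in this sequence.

DOOODODOOODOOODODOOODODOOODOOODODOOODOOODO

This is a Fibonacci-style word recurrence s(k) = s(k−1)·s(k−2): e.g. DO·OO = DOOO.
So term 8 is DOOODODOOODOOODODOOODODOOO·DOOODODOOODOOODO.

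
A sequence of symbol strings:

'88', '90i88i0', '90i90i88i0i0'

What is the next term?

90i90i90i88i0i0i0

Each term wraps the previous one in 90i on the left and i0 on the right.
One more step from 90i90i88i0i0 gives the answer.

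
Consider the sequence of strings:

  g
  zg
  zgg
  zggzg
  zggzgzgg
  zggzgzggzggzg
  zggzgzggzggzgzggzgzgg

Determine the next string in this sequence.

zggzgzggzggzgzggzgzggzggzgzggzggzg

From term 3 onward, concatenate the last term with the second-to-last: zg·g = zgg, zgg·zg = zggzg, …
So term 8 is zggzgzggzggzgzggzgzgg·zggzgzggzggzg.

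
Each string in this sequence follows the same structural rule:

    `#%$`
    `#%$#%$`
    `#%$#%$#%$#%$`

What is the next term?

s(k+1) = s(k)·s(k) — each term doubles the last.
So the next term is two copies of #%$#%$#%$#%$.

#%$#%$#%$#%$#%$#%$#%$#%$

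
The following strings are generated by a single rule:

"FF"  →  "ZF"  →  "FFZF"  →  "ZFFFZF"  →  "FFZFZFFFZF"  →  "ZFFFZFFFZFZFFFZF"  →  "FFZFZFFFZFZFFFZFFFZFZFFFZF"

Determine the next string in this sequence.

ZFFFZFFFZFZFFFZFFFZFZFFFZFZFFFZFFFZFZFFFZF

Each term (from the third on) is the two preceding terms concatenated in order: term 3 = FF·ZF = FFZF.
Continuing: ZFFFZFFFZFZFFFZF · FFZFZFFFZFZFFFZFFFZFZFFFZF gives term 8.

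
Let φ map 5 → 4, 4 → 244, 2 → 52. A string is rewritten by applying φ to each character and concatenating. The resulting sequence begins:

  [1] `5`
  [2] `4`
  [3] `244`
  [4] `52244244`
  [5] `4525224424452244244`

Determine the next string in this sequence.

Rewriting the 19 symbols of 4525224424452244244 one by one yields 244 4 52 4 52 52 244 244 52 244 244 4 52 52 244 244 52 244 244; concatenated:

24445245252244244522442444525224424452244244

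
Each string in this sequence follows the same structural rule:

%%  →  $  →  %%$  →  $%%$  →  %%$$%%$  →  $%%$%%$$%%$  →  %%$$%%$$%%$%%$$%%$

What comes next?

$%%$%%$$%%$%%$$%%$$%%$%%$$%%$

This is a Fibonacci-style word recurrence s(k) = s(k−2)·s(k−1): e.g. %%·$ = %%$.
The next term joins $%%$%%$$%%$ and %%$$%%$$%%$%%$$%%$.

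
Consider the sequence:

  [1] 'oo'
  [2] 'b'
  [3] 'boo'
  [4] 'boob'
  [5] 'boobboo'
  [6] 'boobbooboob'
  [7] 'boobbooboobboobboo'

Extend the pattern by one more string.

boobbooboobboobbooboobbooboob

Each term (from the third on) is the previous term followed by the one before it: term 3 = b·oo = boo.
So term 8 is boobbooboobboobboo·boobbooboob.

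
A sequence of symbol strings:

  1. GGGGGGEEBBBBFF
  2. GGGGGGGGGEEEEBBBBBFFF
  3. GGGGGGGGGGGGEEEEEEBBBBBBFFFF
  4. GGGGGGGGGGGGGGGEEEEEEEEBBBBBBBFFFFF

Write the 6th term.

GGGGGGGGGGGGGGGGGGGGGEEEEEEEEEEEEBBBBBBBBBFFFFFFF

Each string has the form G^{3n} E^{2n-2} B^{n+2} F^{n}, where the shown terms are n = 2, 3, 4, 5.
For term 6, n = 7, so the run lengths are 21, 12, 9, 7.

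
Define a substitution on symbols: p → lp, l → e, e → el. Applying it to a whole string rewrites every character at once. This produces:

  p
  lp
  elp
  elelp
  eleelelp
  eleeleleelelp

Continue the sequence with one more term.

eleeleleeleeleleelelp

φ(eleeleleelelp) expands symbol-by-symbol to el e el el e el e el el e el e lp; joining the 13 pieces gives the next term.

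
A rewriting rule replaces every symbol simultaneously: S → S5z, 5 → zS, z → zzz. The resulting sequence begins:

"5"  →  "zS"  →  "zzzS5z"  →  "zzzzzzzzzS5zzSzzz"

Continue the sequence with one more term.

Rewriting the 17 symbols of zzzzzzzzzS5zzSzzz one by one yields zzz zzz zzz zzz zzz zzz zzz zzz zzz S5z zS zzz zzz S5z zzz zzz zzz; concatenated:

zzzzzzzzzzzzzzzzzzzzzzzzzzzS5zzSzzzzzzS5zzzzzzzzzz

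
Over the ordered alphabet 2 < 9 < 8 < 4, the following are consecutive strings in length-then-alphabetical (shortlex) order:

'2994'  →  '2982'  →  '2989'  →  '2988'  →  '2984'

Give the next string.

Find the rightmost character of 2984 below 4, bump it to the next letter, and reset everything to its right to 2.

2942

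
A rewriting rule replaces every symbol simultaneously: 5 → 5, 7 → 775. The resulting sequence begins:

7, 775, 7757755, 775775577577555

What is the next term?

7757755775775557757755775775555

φ(775775577577555) expands symbol-by-symbol to 775 775 5 775 775 5 5 775 775 5 775 775 5 5 5; joining the 15 pieces gives the next term.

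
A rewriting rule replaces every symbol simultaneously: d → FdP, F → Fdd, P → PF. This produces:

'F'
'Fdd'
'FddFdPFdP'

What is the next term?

FddFdPFdPFddFdPPFFddFdPPF

Apply φ to FddFdPFdP symbol by symbol: F→Fdd, d→FdP, d→FdP, F→Fdd, d→FdP, P→PF, F→Fdd, d→FdP, P→PF; joined: Fdd FdP FdP Fdd FdP PF Fdd FdP PF.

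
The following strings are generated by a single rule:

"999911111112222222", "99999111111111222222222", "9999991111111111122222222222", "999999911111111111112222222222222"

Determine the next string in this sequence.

The n-th term is n+2 9's then 2n+3 1's then 2n+3 2's, where the shown terms are n = 2, 3, 4, 5.
For the next term, n = 6, so the run lengths are 8, 15, 15.

99999999111111111111111222222222222222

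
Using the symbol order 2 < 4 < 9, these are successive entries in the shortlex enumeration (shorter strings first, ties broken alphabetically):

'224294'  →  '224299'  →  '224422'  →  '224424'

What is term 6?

Continuing the enumeration 2 steps past 224424: 224424 → 224429 → (answer).

224442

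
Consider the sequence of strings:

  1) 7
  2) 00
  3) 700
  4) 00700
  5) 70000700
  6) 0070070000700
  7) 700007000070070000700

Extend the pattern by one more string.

Each term (from the third on) is the two preceding terms concatenated in order: term 3 = 7·00 = 700.
The next term joins 0070070000700 and 700007000070070000700.

0070070000700700007000070070000700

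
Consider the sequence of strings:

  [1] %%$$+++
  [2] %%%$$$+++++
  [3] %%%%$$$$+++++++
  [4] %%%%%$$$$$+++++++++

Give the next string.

%%%%%%$$$$$$+++++++++++

The n-th term is n %'s then n $'s then 2n-1 +'s, where the shown terms are n = 2, 3, 4, 5.
At n = 6 the blocks have lengths 6, 6, 11.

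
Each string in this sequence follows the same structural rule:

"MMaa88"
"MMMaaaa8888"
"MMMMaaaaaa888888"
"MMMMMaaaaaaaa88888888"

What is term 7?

MMMMMMMMaaaaaaaaaaaaaa88888888888888

Reading off run lengths: M runs 2, 3, 4, 5; a runs 2, 4, 6, 8; 8 runs 2, 4, 6, 8 — each is linear in n (n = 1, 2, …).
Setting n = 7 gives 8, 14, 14 characters in each block.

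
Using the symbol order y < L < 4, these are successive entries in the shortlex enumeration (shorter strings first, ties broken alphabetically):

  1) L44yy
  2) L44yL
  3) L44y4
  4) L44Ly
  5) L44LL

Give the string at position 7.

Stepping forward 2 times from L44LL: L44LL → L44L4, then the target.

L444y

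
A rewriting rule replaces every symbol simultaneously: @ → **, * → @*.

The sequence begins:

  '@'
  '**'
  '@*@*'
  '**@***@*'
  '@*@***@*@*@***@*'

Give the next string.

**@***@*@*@***@***@***@*@*@***@*

Applying the rule to each of the 16 symbols of @*@***@*@*@***@* gives the pieces ** @* ** @* @* @* ** @* ** @* ** @* @* @* ** @*, which concatenate to the answer.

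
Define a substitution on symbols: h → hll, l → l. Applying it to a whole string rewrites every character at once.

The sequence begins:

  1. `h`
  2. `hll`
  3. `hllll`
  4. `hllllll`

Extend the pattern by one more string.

hllllllll

Expanding hllllll: h→hll, l→l, l→l, l→l, l→l, l→l, l→l. Concatenated: hll l l l l l l.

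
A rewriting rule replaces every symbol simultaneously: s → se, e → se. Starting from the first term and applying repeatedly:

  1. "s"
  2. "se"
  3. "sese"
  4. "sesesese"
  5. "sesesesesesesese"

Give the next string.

sesesesesesesesesesesesesesesese

φ(sesesesesesesese) expands symbol-by-symbol to se se se se se se se se se se se se se se se se; joining the 16 pieces gives the next term.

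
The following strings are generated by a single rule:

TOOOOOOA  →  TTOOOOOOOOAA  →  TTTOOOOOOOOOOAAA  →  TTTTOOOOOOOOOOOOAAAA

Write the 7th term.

Each string has the form T^{n-1} O^{2n+2} A^{n-1}, where the shown terms are n = 2, 3, 4, 5.
Setting n = 8 gives 7, 18, 7 characters in each block.

TTTTTTTOOOOOOOOOOOOOOOOOOAAAAAAA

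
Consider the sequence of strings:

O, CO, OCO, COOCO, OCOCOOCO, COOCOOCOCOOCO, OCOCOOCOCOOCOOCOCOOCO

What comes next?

From term 3 onward, concatenate the second-to-last term with the last: O·CO = OCO, CO·OCO = COOCO, …
Continuing: COOCOOCOCOOCO · OCOCOOCOCOOCOOCOCOOCO gives term 8.

COOCOOCOCOOCOOCOCOOCOCOOCOOCOCOOCO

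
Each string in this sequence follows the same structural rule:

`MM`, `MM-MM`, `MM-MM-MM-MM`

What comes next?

MM-MM-MM-MM-MM-MM-MM-MM

Each string is two copies of the previous one joined by '-'.
One more doubling of MM-MM-MM-MM gives the answer.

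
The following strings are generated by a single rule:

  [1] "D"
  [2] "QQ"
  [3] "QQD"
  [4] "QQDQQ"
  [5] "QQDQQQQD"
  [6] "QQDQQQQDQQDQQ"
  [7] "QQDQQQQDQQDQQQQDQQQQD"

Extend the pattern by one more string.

QQDQQQQDQQDQQQQDQQQQDQQDQQQQDQQDQQ

Each term (from the third on) is the previous term followed by the one before it: term 3 = QQ·D = QQD.
Continuing: QQDQQQQDQQDQQQQDQQQQD · QQDQQQQDQQDQQ gives term 8.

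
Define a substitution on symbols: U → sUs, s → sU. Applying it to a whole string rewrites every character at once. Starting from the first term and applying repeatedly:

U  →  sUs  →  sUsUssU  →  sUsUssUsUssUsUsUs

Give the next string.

sUsUssUsUssUsUsUssUsUssUsUsUssUsUssUsUssU

φ(sUsUssUsUssUsUsUs) expands symbol-by-symbol to sU sUs sU sUs sU sU sUs sU sUs sU sU sUs sU sUs sU sUs sU; joining the 17 pieces gives the next term.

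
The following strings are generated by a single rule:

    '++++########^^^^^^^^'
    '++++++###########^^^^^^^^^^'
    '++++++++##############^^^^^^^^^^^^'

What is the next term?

Each string has the form +^{2n-2} #^{3n-1} ^^{2n+2}, where the shown terms are n = 3, 4, 5.
For the next term, n = 6, so the run lengths are 10, 17, 14.

++++++++++#################^^^^^^^^^^^^^^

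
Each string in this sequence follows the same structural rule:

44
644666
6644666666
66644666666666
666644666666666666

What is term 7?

66666644666666666666666666

Each term wraps the previous one in 6 on the left and 666 on the right.
From 666644666666666666, 2 further steps: 666644666666666666 → 6666644666666666666666 → (answer).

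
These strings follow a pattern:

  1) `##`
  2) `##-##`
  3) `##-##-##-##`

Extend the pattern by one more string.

s(k+1) = s(k)·-·s(k) — each term doubles the last with '-' between the halves.
Doubling ##-##-##-## with '-' between the halves:

##-##-##-##-##-##-##-##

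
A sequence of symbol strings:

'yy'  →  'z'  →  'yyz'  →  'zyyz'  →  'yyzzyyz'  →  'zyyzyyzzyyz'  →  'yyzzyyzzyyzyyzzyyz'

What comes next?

Each term (from the third on) is the two preceding terms concatenated in order: term 3 = yy·z = yyz.
So term 8 is zyyzyyzzyyz·yyzzyyzzyyzyyzzyyz.

zyyzyyzzyyzyyzzyyzzyyzyyzzyyz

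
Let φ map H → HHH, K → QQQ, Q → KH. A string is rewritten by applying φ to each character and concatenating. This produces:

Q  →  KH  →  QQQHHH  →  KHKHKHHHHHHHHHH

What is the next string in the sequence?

QQQHHHQQQHHHQQQHHHHHHHHHHHHHHHHHHHHHHHHHHHHHH

φ(KHKHKHHHHHHHHHH) expands symbol-by-symbol to QQQ HHH QQQ HHH QQQ HHH HHH HHH HHH HHH HHH HHH HHH HHH HHH; joining the 15 pieces gives the next term.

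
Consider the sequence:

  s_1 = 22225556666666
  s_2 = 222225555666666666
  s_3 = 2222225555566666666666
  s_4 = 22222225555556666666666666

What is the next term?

222222225555555666666666666666

Reading off run lengths: 2 runs 4, 5, 6, 7; 5 runs 3, 4, 5, 6; 6 runs 7, 9, 11, 13 — each is linear in n, where the shown terms are n = 3, 4, 5, 6.
Setting n = 7 gives 8, 7, 15 characters in each block.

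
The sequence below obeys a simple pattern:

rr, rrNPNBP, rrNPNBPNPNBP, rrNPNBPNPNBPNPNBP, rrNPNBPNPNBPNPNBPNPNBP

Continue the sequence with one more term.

rrNPNBPNPNBPNPNBPNPNBPNPNBP

Every step adds NPNBP to the end: s(k+1) = s(k)·NPNBP.
So the next term is rrNPNBPNPNBPNPNBPNPNBP·NPNBP.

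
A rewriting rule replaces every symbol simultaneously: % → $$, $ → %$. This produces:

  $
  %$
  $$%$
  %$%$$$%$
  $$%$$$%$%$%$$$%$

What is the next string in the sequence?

Applying the rule to each of the 16 symbols of $$%$$$%$%$%$$$%$ gives the pieces %$ %$ $$ %$ %$ %$ $$ %$ $$ %$ $$ %$ %$ %$ $$ %$, which concatenate to the answer.

%$%$$$%$%$%$$$%$$$%$$$%$%$%$$$%$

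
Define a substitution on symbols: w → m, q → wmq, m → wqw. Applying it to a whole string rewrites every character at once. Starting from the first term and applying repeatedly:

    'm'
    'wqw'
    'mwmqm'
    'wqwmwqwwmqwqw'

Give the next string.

mwmqmwqwmwmqmmwqwwmqmwmqm

φ(wqwmwqwwmqwqw) expands symbol-by-symbol to m wmq m wqw m wmq m m wqw wmq m wmq m; joining the 13 pieces gives the next term.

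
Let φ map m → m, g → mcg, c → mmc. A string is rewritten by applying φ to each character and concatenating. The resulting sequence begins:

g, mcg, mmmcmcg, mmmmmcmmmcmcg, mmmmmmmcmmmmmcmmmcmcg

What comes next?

mmmmmmmmmcmmmmmmmcmmmmmcmmmcmcg

φ(mmmmmmmcmmmmmcmmmcmcg) expands symbol-by-symbol to m m m m m m m mmc m m m m m mmc m m m mmc m mmc mcg; joining the 21 pieces gives the next term.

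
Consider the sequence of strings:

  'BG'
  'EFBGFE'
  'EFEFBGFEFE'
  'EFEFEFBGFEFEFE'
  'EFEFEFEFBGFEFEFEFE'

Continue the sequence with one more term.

Every step adds EF to the front and FE to the end of the previous string.
One more step from EFEFEFEFBGFEFEFEFE gives the answer.

EFEFEFEFEFBGFEFEFEFEFE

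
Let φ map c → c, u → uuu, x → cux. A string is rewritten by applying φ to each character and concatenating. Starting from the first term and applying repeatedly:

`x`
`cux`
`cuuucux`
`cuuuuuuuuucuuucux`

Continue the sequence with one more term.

Rewriting the 17 symbols of cuuuuuuuuucuuucux one by one yields c uuu uuu uuu uuu uuu uuu uuu uuu uuu c uuu uuu uuu c uuu cux; concatenated:

cuuuuuuuuuuuuuuuuuuuuuuuuuuucuuuuuuuuucuuucux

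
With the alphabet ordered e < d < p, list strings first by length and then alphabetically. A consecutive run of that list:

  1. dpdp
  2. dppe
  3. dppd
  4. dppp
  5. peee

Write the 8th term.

pede

Continuing the enumeration 3 steps past peee: peee → peed → peep → (answer).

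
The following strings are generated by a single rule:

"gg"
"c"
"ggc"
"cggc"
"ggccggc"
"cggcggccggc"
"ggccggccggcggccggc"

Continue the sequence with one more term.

Each term (from the third on) is the two preceding terms concatenated in order: term 3 = gg·c = ggc.
The next term joins cggcggccggc and ggccggccggcggccggc.

cggcggccggcggccggccggcggccggc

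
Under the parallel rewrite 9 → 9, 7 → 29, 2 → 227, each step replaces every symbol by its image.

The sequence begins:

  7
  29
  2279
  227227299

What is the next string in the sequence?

227227292272272922799

Expanding 227227299: 2→227, 2→227, 7→29, 2→227, 2→227, 7→29, 2→227, 9→9, 9→9. Concatenated: 227 227 29 227 227 29 227 9 9.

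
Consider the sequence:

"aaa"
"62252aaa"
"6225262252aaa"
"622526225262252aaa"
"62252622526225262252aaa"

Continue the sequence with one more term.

6225262252622526225262252aaa

Every step adds 62252 at the front: s(k+1) = 62252·s(k).
One more step from 62252622526225262252aaa gives the answer.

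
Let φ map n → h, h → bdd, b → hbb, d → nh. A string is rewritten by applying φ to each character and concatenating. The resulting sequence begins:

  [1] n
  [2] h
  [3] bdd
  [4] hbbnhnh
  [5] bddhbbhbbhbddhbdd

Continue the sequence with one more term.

hbbnhnhbddhbbhbbbddhbbhbbbddhbbnhnhbddhbbnhnh

Applying the rule to each of the 17 symbols of bddhbbhbbhbddhbdd gives the pieces hbb nh nh bdd hbb hbb bdd hbb hbb bdd hbb nh nh bdd hbb nh nh, which concatenate to the answer.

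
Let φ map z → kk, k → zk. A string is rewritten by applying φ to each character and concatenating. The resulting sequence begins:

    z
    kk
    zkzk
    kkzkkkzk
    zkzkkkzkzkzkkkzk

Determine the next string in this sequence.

Rewriting the 16 symbols of zkzkkkzkzkzkkkzk one by one yields kk zk kk zk zk zk kk zk kk zk kk zk zk zk kk zk; concatenated:

kkzkkkzkzkzkkkzkkkzkkkzkzkzkkkzk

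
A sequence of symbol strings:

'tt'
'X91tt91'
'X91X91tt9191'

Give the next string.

s(k+1) = X91·s(k)·91, so each term gains X91 as a prefix and 91 as a suffix.
So the next term is X91·X91X91tt9191·91.

X91X91X91tt919191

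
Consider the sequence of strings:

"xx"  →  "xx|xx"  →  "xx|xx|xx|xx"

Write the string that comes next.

xx|xx|xx|xx|xx|xx|xx|xx

s(k+1) = s(k)·|·s(k) — each term doubles the last with '|' between the halves.
One more doubling of xx|xx|xx|xx gives the answer.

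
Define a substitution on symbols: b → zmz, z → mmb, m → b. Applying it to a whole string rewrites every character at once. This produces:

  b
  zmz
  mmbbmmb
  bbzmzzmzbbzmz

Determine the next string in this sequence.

zmzzmzmmbbmmbmmbbmmbzmzzmzmmbbmmb

Replace each of the 13 characters of bbzmzzmzbbzmz in place — zmz zmz mmb b mmb mmb b mmb zmz zmz mmb b mmb — and concatenate.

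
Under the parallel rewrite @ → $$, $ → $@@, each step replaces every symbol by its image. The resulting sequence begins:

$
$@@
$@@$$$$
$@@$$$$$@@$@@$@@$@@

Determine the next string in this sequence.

φ($@@$$$$$@@$@@$@@$@@) expands symbol-by-symbol to $@@ $$ $$ $@@ $@@ $@@ $@@ $@@ $$ $$ $@@ $$ $$ $@@ $$ $$ $@@ $$ $$; joining the 19 pieces gives the next term.

$@@$$$$$@@$@@$@@$@@$@@$$$$$@@$$$$$@@$$$$$@@$$$$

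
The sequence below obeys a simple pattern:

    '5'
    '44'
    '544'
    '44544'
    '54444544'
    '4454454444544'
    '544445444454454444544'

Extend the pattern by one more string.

From term 3 onward, concatenate the second-to-last term with the last: 5·44 = 544, 44·544 = 44544, …
The next term joins 4454454444544 and 544445444454454444544.

4454454444544544445444454454444544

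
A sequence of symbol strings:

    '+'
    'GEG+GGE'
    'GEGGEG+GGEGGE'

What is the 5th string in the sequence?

Every step adds GEG to the front and GGE to the end of the previous string.
From GEGGEG+GGEGGE, 2 further steps: GEGGEG+GGEGGE → GEGGEGGEG+GGEGGEGGE → (answer).

GEGGEGGEGGEG+GGEGGEGGEGGE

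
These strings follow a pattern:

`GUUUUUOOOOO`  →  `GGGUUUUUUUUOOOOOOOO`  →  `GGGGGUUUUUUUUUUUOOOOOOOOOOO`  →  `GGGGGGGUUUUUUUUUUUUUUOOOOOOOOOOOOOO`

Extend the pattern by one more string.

GGGGGGGGGUUUUUUUUUUUUUUUUUOOOOOOOOOOOOOOOOO

Term n consists of 2n-1 G's, followed by 3n+2 U's, followed by 3n+2 O's (n = 1, 2, …).
Setting n = 5 gives 9, 17, 17 characters in each block.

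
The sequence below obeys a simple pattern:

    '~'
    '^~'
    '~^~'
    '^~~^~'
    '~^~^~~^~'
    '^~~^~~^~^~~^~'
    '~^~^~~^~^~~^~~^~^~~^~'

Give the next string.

^~~^~~^~^~~^~~^~^~~^~^~~^~~^~^~~^~

This is a Fibonacci-style word recurrence s(k) = s(k−2)·s(k−1): e.g. ~·^~ = ~^~.
The next term joins ^~~^~~^~^~~^~ and ~^~^~~^~^~~^~~^~^~~^~.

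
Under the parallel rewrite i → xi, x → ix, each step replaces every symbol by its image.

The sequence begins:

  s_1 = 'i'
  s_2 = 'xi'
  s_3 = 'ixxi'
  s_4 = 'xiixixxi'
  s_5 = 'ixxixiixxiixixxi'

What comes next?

xiixixxiixxixiixixxixiixxiixixxi

Applying the rule to each of the 16 symbols of ixxixiixxiixixxi gives the pieces xi ix ix xi ix xi xi ix ix xi xi ix xi ix ix xi, which concatenate to the answer.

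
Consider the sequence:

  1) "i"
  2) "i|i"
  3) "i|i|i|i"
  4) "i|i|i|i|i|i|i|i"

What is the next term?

i|i|i|i|i|i|i|i|i|i|i|i|i|i|i|i

Each string is two copies of the previous one joined by '|'.
One more doubling of i|i|i|i|i|i|i|i gives the answer.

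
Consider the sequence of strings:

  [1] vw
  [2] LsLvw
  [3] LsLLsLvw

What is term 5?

The strings grow by a fixed prefix LsL each time.
From LsLLsLvw, 2 further steps: LsLLsLvw → LsLLsLLsLvw → (answer).

LsLLsLLsLLsLvw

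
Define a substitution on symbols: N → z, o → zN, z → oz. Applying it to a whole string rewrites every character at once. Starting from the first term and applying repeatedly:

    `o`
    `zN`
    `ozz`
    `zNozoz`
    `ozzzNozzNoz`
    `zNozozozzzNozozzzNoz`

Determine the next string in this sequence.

ozzzNozzNozzNozozozzzNozzNozozozzzNoz

Applying the rule to each of the 20 symbols of zNozozozzzNozozzzNoz gives the pieces oz z zN oz zN oz zN oz oz oz z zN oz zN oz oz oz z zN oz, which concatenate to the answer.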